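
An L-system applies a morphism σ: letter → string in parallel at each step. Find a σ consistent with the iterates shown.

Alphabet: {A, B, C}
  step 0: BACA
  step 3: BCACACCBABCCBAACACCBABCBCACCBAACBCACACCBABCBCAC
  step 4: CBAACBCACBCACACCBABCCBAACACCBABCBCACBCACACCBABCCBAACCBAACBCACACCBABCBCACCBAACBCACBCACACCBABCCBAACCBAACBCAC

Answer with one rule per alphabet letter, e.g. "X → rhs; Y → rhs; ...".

  step 3 ⇒ step 4: BCACACCBABCCBAACACCBABCBCACCBAACBCACACCBABCBCAC ⇒ CBA·AC·BC·AC·BC·AC·AC·CBA·BC·CBA·AC·AC·CBA·BC·BC·AC·BC·AC·AC·CBA·BC·CBA·AC·CBA·AC·BC·AC·AC·CBA·BC·BC·AC·CBA·AC·BC·AC·BC·AC·AC·CBA·BC·CBA·AC·CBA·AC·BC·AC
    A ↦ BC
    B ↦ CBA
    C ↦ AC

A->BC, B->CBA, C->AC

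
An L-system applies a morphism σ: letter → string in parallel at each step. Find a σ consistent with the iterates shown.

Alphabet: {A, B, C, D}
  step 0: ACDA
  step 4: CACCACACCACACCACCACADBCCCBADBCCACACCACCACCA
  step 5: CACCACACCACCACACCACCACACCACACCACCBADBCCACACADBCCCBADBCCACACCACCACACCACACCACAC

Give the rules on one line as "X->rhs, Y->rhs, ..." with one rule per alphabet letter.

  step 4 ⇒ step 5: CACCACACCACACCACCACADBCCCBADBCCACACCACCACCA ⇒ CA·C·CA·CA·C·CA·C·CA·CA·C·CA·C·CA·CA·C·CA·CA·C·CA·C·CBA·DBC·CA·CA·CA·DBC·C·CBA·DBC·CA·CA·C·CA·C·CA·CA·C·CA·CA·C·CA·CA·C
    A ↦ C
    B ↦ DBC
    C ↦ CA
    D ↦ CBA

A->C, B->DBC, C->CA, D->CBA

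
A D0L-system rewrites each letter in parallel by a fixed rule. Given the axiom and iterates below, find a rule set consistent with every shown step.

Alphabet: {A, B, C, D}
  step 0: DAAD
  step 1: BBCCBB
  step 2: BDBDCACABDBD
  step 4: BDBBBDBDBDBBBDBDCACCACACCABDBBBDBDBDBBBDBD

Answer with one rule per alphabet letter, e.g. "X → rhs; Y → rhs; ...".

  step 1 ⇒ step 2: BBCCBB ⇒ BD·BD·CA·CA·BD·BD
    B ↦ BD
    C ↦ CA
  step 0 ⇒ step 1: DAAD ⇒ BB·C·C·BB
    A ↦ C
  step 0 ⇒ step 1: DAAD ⇒ BB·C·C·BB
    D ↦ BB

A->C, B->BD, C->CA, D->BB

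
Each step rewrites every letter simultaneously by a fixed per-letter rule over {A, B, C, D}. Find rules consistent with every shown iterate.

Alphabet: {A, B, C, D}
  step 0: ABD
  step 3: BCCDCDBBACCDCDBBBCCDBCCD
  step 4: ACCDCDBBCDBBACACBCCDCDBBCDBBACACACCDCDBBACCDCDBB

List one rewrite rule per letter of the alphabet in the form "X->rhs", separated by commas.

  step 3 ⇒ step 4: BCCDCDBBACCDCDBBBCCDBCCD ⇒ AC·CD·CD·BB·CD·BB·AC·AC·BC·CD·CD·BB·CD·BB·AC·AC·AC·CD·CD·BB·AC·CD·CD·BB
    A ↦ BC
    B ↦ AC
    C ↦ CD
    D ↦ BB

A->BC, B->AC, C->CD, D->BB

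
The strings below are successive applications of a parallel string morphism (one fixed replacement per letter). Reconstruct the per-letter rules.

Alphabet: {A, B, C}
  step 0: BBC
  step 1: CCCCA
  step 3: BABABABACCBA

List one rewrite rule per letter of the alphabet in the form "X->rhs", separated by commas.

A->BA, B->CC, C->A

  step 0 ⇒ step 1: BBC ⇒ CC·CC·A
    B ↦ CC
    C ↦ A
    A ↦ BA  (constrained at step 1)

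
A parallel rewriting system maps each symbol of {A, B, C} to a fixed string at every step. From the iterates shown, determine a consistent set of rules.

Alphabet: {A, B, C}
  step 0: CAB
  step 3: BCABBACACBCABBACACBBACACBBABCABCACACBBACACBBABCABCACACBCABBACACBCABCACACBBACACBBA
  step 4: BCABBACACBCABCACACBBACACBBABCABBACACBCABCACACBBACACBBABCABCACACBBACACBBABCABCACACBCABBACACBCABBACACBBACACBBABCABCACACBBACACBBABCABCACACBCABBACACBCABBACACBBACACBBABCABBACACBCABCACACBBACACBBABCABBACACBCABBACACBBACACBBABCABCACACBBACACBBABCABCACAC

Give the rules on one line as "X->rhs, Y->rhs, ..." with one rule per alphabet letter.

  step 3 ⇒ step 4: BCABBACACBCABBACACBBACACBBABCABCACACBBACACBBABCABCACACBCABBACACBCABCACACBBACACBBA ⇒ BCA·BBA·CAC·BCA·BCA·CAC·BBA·CAC·BBA·BCA·BBA·CAC·BCA·BCA·CAC·BBA·CAC·BBA·BCA·BCA·CAC·BBA·CAC·BBA·BCA·BCA·CAC·BCA·BBA·CAC·BCA·BBA·CAC·BBA·CAC·BBA·BCA·BCA·CAC·BBA·CAC·BBA·BCA·BCA·CAC·BCA·BBA·CAC·BCA·BBA·CAC·BBA·CAC·BBA·BCA·BBA·CAC·BCA·BCA·CAC·BBA·CAC·BBA·BCA·BBA·CAC·BCA·BBA·CAC·BBA·CAC·BBA·BCA·BCA·CAC·BBA·CAC·BBA·BCA·BCA·CAC
    A ↦ CAC
    B ↦ BCA
    C ↦ BBA

A->CAC, B->BCA, C->BBA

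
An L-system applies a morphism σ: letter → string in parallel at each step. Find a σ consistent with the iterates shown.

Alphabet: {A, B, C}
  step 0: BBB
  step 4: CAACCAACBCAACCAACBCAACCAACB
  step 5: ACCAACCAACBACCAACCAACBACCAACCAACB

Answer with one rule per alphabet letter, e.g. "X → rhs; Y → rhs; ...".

A->C, B->ACB, C->A

  step 4 ⇒ step 5: CAACCAACBCAACCAACBCAACCAACB ⇒ A·C·C·A·A·C·C·A·ACB·A·C·C·A·A·C·C·A·ACB·A·C·C·A·A·C·C·A·ACB
    A ↦ C
    B ↦ ACB
    C ↦ A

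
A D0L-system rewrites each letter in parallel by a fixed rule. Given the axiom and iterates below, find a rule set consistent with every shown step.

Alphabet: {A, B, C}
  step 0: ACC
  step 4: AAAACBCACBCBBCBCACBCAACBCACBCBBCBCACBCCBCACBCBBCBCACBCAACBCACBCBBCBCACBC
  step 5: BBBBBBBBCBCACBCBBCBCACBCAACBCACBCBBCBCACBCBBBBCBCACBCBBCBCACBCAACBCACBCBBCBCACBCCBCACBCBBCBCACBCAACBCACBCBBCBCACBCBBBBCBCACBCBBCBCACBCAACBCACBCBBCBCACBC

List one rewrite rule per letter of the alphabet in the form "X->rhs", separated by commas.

  step 4 ⇒ step 5: AAAACBCACBCBBCBCACBCAACBCACBCBBCBCACBCCBCACBCBBCBCACBCAACBCACBCBBCBCACBC ⇒ BB·BB·BB·BB·CBC·A·CBC·BB·CBC·A·CBC·A·A·CBC·A·CBC·BB·CBC·A·CBC·BB·BB·CBC·A·CBC·BB·CBC·A·CBC·A·A·CBC·A·CBC·BB·CBC·A·CBC·CBC·A·CBC·BB·CBC·A·CBC·A·A·CBC·A·CBC·BB·CBC·A·CBC·BB·BB·CBC·A·CBC·BB·CBC·A·CBC·A·A·CBC·A·CBC·BB·CBC·A·CBC
    A ↦ BB
    B ↦ A
    C ↦ CBC

A->BB, B->A, C->CBC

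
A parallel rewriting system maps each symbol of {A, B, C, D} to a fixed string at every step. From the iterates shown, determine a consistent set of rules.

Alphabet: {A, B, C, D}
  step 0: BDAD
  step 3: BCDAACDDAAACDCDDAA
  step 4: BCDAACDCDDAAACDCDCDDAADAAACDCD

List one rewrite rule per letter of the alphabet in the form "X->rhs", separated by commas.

  step 3 ⇒ step 4: BCDAACDDAAACDCDDAA ⇒ BC·DA·A·CD·CD·DA·A·A·CD·CD·CD·DA·A·DA·A·A·CD·CD
    A ↦ CD
    B ↦ BC
    C ↦ DA
    D ↦ A

A->CD, B->BC, C->DA, D->A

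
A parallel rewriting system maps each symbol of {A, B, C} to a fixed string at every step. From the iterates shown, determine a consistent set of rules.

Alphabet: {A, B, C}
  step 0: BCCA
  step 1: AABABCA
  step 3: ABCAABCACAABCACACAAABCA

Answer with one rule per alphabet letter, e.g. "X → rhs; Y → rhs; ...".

  step 0 ⇒ step 1: BCCA ⇒ A·AB·AB·CA
    A ↦ CA
    B ↦ A
    C ↦ AB

A->CA, B->A, C->AB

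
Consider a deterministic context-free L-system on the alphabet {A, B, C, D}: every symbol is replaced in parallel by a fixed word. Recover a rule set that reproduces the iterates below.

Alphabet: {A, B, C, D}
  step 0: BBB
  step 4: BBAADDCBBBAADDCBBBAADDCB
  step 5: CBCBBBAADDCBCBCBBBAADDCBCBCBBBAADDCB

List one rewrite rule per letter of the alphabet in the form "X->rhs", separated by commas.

  step 4 ⇒ step 5: BBAADDCBBBAADDCBBBAADDCB ⇒ CB·CB·B·B·A·A·DD·CB·CB·CB·B·B·A·A·DD·CB·CB·CB·B·B·A·A·DD·CB
    A ↦ B
    B ↦ CB
    C ↦ DD
    D ↦ A

A->B, B->CB, C->DD, D->A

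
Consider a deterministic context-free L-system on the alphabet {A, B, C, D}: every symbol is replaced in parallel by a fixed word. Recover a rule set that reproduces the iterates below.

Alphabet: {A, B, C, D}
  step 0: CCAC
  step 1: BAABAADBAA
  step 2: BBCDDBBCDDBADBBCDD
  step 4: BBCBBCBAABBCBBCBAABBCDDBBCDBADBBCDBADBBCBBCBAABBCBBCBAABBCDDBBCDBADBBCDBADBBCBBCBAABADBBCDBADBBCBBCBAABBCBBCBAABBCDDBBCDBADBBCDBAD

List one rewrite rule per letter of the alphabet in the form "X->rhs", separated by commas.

A->D, B->BBC, C->BAA, D->BAD

  step 1 ⇒ step 2: BAABAADBAA ⇒ BBC·D·D·BBC·D·D·BAD·BBC·D·D
    A ↦ D
    B ↦ BBC
    D ↦ BAD
  step 0 ⇒ step 1: CCAC ⇒ BAA·BAA·D·BAA
    C ↦ BAA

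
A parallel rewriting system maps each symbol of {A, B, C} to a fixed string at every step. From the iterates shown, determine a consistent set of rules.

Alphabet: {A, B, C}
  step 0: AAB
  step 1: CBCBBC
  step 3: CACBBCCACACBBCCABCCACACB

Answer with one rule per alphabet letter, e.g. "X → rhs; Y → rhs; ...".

  step 0 ⇒ step 1: AAB ⇒ CB·CB·BC
    A ↦ CB
    B ↦ BC
    C ↦ CA  (constrained at step 1)

A->CB, B->BC, C->CA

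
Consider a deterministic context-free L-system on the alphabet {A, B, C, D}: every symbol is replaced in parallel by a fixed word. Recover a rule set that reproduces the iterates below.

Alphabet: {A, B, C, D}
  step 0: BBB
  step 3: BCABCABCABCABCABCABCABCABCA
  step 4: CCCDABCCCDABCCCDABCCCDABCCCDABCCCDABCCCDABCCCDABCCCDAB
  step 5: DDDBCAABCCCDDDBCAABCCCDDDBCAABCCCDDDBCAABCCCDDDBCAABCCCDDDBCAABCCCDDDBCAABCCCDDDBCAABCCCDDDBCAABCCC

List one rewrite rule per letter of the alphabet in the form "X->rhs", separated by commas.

A->AB, B->CCC, C->D, D->BCA

  step 4 ⇒ step 5: CCCDABCCCDABCCCDABCCCDABCCCDABCCCDABCCCDABCCCDABCCCDAB ⇒ D·D·D·BCA·AB·CCC·D·D·D·BCA·AB·CCC·D·D·D·BCA·AB·CCC·D·D·D·BCA·AB·CCC·D·D·D·BCA·AB·CCC·D·D·D·BCA·AB·CCC·D·D·D·BCA·AB·CCC·D·D·D·BCA·AB·CCC·D·D·D·BCA·AB·CCC
    A ↦ AB
    B ↦ CCC
    C ↦ D
    D ↦ BCA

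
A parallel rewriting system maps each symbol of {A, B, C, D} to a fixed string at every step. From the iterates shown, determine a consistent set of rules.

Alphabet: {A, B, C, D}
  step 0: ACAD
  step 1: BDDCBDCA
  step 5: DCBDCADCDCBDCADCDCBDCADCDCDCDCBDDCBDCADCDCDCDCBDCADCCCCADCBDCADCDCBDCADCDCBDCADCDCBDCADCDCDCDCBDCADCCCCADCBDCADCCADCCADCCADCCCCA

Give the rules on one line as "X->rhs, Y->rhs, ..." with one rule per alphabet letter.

A->BD, B->CC, C->DC, D->CA

  step 0 ⇒ step 1: ACAD ⇒ BD·DC·BD·CA
    A ↦ BD
    C ↦ DC
    D ↦ CA
    B ↦ CC  (constrained at step 1)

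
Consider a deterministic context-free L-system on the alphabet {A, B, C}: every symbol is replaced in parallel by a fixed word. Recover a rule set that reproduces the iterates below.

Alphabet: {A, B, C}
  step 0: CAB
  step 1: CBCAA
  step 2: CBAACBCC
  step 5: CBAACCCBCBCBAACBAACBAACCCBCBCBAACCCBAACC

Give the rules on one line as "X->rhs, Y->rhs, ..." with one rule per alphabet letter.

  step 1 ⇒ step 2: CBCAA ⇒ CB·AA·CB·C·C
    A ↦ C
    B ↦ AA
    C ↦ CB

A->C, B->AA, C->CB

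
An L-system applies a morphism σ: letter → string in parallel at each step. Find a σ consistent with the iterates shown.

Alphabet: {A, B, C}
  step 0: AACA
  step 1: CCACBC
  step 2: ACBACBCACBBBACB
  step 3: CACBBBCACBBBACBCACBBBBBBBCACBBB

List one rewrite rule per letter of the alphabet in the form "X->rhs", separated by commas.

  step 2 ⇒ step 3: ACBACBCACBBBACB ⇒ C·ACB·BB·C·ACB·BB·ACB·C·ACB·BB·BB·BB·C·ACB·BB
    A ↦ C
    B ↦ BB
    C ↦ ACB

A->C, B->BB, C->ACB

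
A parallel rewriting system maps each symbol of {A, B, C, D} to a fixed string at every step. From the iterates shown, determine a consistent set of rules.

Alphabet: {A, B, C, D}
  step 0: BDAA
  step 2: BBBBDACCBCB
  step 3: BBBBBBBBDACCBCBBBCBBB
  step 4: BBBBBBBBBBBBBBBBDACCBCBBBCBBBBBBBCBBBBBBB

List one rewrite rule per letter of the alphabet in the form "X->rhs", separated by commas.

A->C, B->BB, C->CB, D->DA

  step 3 ⇒ step 4: BBBBBBBBDACCBCBBBCBBB ⇒ BB·BB·BB·BB·BB·BB·BB·BB·DA·C·CB·CB·BB·CB·BB·BB·BB·CB·BB·BB·BB
    A ↦ C
    B ↦ BB
    C ↦ CB
    D ↦ DA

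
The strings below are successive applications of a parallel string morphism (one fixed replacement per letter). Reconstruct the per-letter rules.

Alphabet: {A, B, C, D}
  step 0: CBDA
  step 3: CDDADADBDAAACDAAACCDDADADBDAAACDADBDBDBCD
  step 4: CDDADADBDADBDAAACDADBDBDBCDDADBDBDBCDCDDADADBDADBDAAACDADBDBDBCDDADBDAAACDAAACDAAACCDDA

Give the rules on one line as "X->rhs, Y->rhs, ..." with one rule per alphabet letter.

A->DB, B->AAC, C->CD, D->DA

  step 3 ⇒ step 4: CDDADADBDAAACDAAACCDDADADBDAAACDADBDBDBCD ⇒ CD·DA·DA·DB·DA·DB·DA·AAC·DA·DB·DB·DB·CD·DA·DB·DB·DB·CD·CD·DA·DA·DB·DA·DB·DA·AAC·DA·DB·DB·DB·CD·DA·DB·DA·AAC·DA·AAC·DA·AAC·CD·DA
    A ↦ DB
    B ↦ AAC
    C ↦ CD
    D ↦ DA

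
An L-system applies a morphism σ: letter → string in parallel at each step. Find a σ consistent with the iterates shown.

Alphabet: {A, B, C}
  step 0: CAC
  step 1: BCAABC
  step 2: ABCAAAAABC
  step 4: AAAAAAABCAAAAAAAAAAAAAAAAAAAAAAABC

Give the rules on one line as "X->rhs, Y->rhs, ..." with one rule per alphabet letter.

  step 1 ⇒ step 2: BCAABC ⇒ A·BC·AA·AA·A·BC
    A ↦ AA
    B ↦ A
    C ↦ BC

A->AA, B->A, C->BC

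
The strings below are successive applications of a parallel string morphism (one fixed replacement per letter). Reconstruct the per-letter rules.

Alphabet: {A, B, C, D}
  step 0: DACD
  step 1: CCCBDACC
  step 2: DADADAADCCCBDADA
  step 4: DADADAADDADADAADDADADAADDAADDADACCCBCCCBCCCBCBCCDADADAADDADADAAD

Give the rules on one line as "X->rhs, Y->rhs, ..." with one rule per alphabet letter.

A->CB, B->AD, C->DA, D->CC

  step 1 ⇒ step 2: CCCBDACC ⇒ DA·DA·DA·AD·CC·CB·DA·DA
    A ↦ CB
    B ↦ AD
    C ↦ DA
    D ↦ CC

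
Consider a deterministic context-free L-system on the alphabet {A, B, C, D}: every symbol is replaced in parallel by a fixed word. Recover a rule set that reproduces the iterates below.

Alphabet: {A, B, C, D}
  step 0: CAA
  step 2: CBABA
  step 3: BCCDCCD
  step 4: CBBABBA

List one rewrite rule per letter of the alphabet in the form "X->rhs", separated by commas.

A->CD, B->C, C->B, D->A

  step 3 ⇒ step 4: BCCDCCD ⇒ C·B·B·A·B·B·A
    B ↦ C
    C ↦ B
    D ↦ A
  step 2 ⇒ step 3: CBABA ⇒ B·C·CD·C·CD
    A ↦ CD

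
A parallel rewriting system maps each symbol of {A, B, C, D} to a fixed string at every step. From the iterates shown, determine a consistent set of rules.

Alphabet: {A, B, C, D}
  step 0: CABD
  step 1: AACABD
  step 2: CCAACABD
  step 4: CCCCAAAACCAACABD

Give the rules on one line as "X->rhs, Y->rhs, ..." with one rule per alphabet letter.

  step 1 ⇒ step 2: AACABD ⇒ C·C·AA·C·A·BD
    A ↦ C
    B ↦ A
    C ↦ AA
    D ↦ BD

A->C, B->A, C->AA, D->BD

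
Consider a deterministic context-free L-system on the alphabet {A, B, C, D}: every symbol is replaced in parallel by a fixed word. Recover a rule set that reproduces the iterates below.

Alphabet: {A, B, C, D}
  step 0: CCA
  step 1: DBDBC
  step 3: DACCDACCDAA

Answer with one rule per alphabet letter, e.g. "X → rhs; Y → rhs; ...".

  step 0 ⇒ step 1: CCA ⇒ DB·DB·C
    A ↦ C
    C ↦ DB
    B ↦ A  (constrained at step 1)
    D ↦ DA  (constrained at step 1)

A->C, B->A, C->DB, D->DA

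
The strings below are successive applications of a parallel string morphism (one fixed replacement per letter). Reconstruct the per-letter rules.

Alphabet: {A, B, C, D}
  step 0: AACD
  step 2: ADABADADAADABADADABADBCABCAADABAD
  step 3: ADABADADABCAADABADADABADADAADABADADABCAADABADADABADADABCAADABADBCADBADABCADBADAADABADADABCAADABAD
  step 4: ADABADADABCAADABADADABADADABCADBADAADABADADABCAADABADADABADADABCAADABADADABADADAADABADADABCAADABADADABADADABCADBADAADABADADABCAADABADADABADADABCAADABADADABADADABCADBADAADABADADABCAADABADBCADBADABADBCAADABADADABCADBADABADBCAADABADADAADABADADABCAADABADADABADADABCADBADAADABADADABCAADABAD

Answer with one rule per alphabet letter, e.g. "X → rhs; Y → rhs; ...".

  step 3 ⇒ step 4: ADABADADABCAADABADADABADADAADABADADABCAADABADADABADADABCAADABADBCADBADABCADBADAADABADADABCAADABAD ⇒ ADA·BAD·ADA·BCA·ADA·BAD·ADA·BAD·ADA·BCA·DB·ADA·ADA·BAD·ADA·BCA·ADA·BAD·ADA·BAD·ADA·BCA·ADA·BAD·ADA·BAD·ADA·ADA·BAD·ADA·BCA·ADA·BAD·ADA·BAD·ADA·BCA·DB·ADA·ADA·BAD·ADA·BCA·ADA·BAD·ADA·BAD·ADA·BCA·ADA·BAD·ADA·BAD·ADA·BCA·DB·ADA·ADA·BAD·ADA·BCA·ADA·BAD·BCA·DB·ADA·BAD·BCA·ADA·BAD·ADA·BCA·DB·ADA·BAD·BCA·ADA·BAD·ADA·ADA·BAD·ADA·BCA·ADA·BAD·ADA·BAD·ADA·BCA·DB·ADA·ADA·BAD·ADA·BCA·ADA·BAD
    A ↦ ADA
    B ↦ BCA
    C ↦ DB
    D ↦ BAD

A->ADA, B->BCA, C->DB, D->BAD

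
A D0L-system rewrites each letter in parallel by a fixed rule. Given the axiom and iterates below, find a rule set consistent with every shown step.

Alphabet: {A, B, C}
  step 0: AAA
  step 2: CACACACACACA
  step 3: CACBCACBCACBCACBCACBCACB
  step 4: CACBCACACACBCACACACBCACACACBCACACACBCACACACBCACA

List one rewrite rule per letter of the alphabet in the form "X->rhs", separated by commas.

A->CB, B->CA, C->CA

  step 3 ⇒ step 4: CACBCACBCACBCACBCACBCACB ⇒ CA·CB·CA·CA·CA·CB·CA·CA·CA·CB·CA·CA·CA·CB·CA·CA·CA·CB·CA·CA·CA·CB·CA·CA
    A ↦ CB
    B ↦ CA
    C ↦ CA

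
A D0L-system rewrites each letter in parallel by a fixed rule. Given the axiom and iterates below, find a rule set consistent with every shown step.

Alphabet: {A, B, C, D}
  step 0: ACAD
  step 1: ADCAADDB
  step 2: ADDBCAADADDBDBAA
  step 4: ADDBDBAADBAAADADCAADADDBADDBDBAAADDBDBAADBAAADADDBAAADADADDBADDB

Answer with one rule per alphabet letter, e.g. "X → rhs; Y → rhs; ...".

A->AD, B->AA, C->CA, D->DB

  step 1 ⇒ step 2: ADCAADDB ⇒ AD·DB·CA·AD·AD·DB·DB·AA
    A ↦ AD
    B ↦ AA
    C ↦ CA
    D ↦ DB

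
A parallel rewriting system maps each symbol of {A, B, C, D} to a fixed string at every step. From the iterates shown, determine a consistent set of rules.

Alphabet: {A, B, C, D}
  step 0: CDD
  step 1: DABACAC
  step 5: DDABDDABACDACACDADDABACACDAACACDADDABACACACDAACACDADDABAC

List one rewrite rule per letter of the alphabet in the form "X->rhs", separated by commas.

A->D, B->A, C->DAB, D->AC

  step 0 ⇒ step 1: CDD ⇒ DAB·AC·AC
    C ↦ DAB
    D ↦ AC
    A ↦ D  (constrained at step 1)
    B ↦ A  (constrained at step 1)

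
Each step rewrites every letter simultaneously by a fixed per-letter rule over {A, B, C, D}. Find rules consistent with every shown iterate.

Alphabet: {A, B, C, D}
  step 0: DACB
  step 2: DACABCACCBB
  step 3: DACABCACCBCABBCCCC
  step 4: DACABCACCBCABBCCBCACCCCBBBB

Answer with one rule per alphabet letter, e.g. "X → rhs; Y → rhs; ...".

A->CA, B->CC, C->B, D->DA

  step 3 ⇒ step 4: DACABCACCBCABBCCCC ⇒ DA·CA·B·CA·CC·B·CA·B·B·CC·B·CA·CC·CC·B·B·B·B
    A ↦ CA
    B ↦ CC
    C ↦ B
    D ↦ DA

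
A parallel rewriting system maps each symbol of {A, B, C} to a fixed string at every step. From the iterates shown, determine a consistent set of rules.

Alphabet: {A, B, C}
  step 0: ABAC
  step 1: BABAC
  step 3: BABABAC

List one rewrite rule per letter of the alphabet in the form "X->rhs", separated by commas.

A->B, B->A, C->AC

  step 0 ⇒ step 1: ABAC ⇒ B·A·B·AC
    A ↦ B
    B ↦ A
    C ↦ AC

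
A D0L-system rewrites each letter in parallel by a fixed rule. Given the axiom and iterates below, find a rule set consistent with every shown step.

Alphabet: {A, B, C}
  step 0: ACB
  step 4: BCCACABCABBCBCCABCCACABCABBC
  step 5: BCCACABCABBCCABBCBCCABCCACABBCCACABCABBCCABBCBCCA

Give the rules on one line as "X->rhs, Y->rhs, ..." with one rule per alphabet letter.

A->B, B->BC, C->CA

  step 4 ⇒ step 5: BCCACABCABBCBCCABCCACABCABBC ⇒ BC·CA·CA·B·CA·B·BC·CA·B·BC·BC·CA·BC·CA·CA·B·BC·CA·CA·B·CA·B·BC·CA·B·BC·BC·CA
    A ↦ B
    B ↦ BC
    C ↦ CA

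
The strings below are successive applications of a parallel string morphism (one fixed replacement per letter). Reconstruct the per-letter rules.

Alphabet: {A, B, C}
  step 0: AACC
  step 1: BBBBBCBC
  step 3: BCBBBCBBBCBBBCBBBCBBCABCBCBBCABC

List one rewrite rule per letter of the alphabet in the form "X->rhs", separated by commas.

A->BB, B->CA, C->BC

  step 0 ⇒ step 1: AACC ⇒ BB·BB·BC·BC
    A ↦ BB
    C ↦ BC
    B ↦ CA  (constrained at step 1)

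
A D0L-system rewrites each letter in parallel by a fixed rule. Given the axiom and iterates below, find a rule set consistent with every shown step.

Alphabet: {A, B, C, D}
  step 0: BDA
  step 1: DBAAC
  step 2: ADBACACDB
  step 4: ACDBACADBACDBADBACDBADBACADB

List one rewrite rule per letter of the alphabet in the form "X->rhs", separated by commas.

  step 1 ⇒ step 2: DBAAC ⇒ A·DB·AC·AC·DB
    A ↦ AC
    B ↦ DB
    C ↦ DB
    D ↦ A

A->AC, B->DB, C->DB, D->A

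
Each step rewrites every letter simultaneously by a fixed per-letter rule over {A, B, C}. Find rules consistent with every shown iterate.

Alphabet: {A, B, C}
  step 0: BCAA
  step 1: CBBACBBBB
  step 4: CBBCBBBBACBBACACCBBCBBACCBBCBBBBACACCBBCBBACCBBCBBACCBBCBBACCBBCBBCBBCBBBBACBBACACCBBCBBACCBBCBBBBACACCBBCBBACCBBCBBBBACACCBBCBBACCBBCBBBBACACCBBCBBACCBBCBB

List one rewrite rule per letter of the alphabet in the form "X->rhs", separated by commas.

  step 0 ⇒ step 1: BCAA ⇒ CBB·AC·BB·BB
    A ↦ BB
    B ↦ CBB
    C ↦ AC

A->BB, B->CBB, C->AC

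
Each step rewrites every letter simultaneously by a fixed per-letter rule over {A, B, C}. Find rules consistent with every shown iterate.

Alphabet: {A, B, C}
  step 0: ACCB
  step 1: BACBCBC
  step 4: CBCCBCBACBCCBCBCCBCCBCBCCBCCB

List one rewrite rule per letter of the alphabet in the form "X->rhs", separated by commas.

  step 0 ⇒ step 1: ACCB ⇒ BA·CB·CB·C
    A ↦ BA
    B ↦ C
    C ↦ CB

A->BA, B->C, C->CB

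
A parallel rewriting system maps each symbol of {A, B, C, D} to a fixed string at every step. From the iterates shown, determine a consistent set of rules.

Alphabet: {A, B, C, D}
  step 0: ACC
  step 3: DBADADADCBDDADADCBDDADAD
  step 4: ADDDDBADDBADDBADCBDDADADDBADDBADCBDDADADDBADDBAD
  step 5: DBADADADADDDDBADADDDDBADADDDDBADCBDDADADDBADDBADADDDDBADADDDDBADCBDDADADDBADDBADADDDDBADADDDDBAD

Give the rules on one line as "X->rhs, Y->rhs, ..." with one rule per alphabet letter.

  step 4 ⇒ step 5: ADDDDBADDBADDBADCBDDADADDBADDBADCBDDADADDBADDBAD ⇒ DB·AD·AD·AD·AD·DD·DB·AD·AD·DD·DB·AD·AD·DD·DB·AD·CB·DD·AD·AD·DB·AD·DB·AD·AD·DD·DB·AD·AD·DD·DB·AD·CB·DD·AD·AD·DB·AD·DB·AD·AD·DD·DB·AD·AD·DD·DB·AD
    A ↦ DB
    B ↦ DD
    C ↦ CB
    D ↦ AD

A->DB, B->DD, C->CB, D->AD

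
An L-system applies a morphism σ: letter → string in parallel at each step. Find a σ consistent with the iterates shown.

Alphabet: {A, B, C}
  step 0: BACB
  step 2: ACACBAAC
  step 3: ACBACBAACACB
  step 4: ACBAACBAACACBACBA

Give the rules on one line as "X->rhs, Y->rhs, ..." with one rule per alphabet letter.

A->AC, B->A, C->B

  step 3 ⇒ step 4: ACBACBAACACB ⇒ AC·B·A·AC·B·A·AC·AC·B·AC·B·A
    A ↦ AC
    B ↦ A
    C ↦ B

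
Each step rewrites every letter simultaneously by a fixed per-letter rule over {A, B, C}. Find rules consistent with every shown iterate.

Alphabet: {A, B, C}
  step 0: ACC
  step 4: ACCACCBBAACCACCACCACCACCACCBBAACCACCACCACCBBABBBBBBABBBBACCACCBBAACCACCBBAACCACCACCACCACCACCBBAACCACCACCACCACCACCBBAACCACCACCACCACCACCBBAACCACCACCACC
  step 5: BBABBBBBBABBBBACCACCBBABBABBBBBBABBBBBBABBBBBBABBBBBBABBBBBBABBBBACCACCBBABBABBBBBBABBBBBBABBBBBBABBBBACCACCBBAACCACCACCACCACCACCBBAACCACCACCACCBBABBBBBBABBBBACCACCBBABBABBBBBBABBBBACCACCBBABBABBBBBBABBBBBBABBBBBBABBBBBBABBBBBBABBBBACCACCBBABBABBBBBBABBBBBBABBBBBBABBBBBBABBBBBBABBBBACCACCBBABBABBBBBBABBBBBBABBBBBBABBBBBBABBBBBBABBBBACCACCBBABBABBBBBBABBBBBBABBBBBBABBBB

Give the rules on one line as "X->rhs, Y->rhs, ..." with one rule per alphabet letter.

A->BBA, B->ACC, C->BB

  step 4 ⇒ step 5: ACCACCBBAACCACCACCACCACCACCBBAACCACCACCACCBBABBBBBBABBBBACCACCBBAACCACCBBAACCACCACCACCACCACCBBAACCACCACCACCACCACCBBAACCACCACCACCACCACCBBAACCACCACCACC ⇒ BBA·BB·BB·BBA·BB·BB·ACC·ACC·BBA·BBA·BB·BB·BBA·BB·BB·BBA·BB·BB·BBA·BB·BB·BBA·BB·BB·BBA·BB·BB·ACC·ACC·BBA·BBA·BB·BB·BBA·BB·BB·BBA·BB·BB·BBA·BB·BB·ACC·ACC·BBA·ACC·ACC·ACC·ACC·ACC·ACC·BBA·ACC·ACC·ACC·ACC·BBA·BB·BB·BBA·BB·BB·ACC·ACC·BBA·BBA·BB·BB·BBA·BB·BB·ACC·ACC·BBA·BBA·BB·BB·BBA·BB·BB·BBA·BB·BB·BBA·BB·BB·BBA·BB·BB·BBA·BB·BB·ACC·ACC·BBA·BBA·BB·BB·BBA·BB·BB·BBA·BB·BB·BBA·BB·BB·BBA·BB·BB·BBA·BB·BB·ACC·ACC·BBA·BBA·BB·BB·BBA·BB·BB·BBA·BB·BB·BBA·BB·BB·BBA·BB·BB·BBA·BB·BB·ACC·ACC·BBA·BBA·BB·BB·BBA·BB·BB·BBA·BB·BB·BBA·BB·BB
    A ↦ BBA
    B ↦ ACC
    C ↦ BB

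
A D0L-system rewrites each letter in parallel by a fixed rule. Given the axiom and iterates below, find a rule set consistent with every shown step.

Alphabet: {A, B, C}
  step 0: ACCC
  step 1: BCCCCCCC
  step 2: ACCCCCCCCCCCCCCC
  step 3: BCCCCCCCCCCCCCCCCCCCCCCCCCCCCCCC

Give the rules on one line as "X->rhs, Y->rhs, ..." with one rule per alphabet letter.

A->BC, B->AC, C->CC

  step 2 ⇒ step 3: ACCCCCCCCCCCCCCC ⇒ BC·CC·CC·CC·CC·CC·CC·CC·CC·CC·CC·CC·CC·CC·CC·CC
    A ↦ BC
    C ↦ CC
  step 1 ⇒ step 2: BCCCCCCC ⇒ AC·CC·CC·CC·CC·CC·CC·CC
    B ↦ AC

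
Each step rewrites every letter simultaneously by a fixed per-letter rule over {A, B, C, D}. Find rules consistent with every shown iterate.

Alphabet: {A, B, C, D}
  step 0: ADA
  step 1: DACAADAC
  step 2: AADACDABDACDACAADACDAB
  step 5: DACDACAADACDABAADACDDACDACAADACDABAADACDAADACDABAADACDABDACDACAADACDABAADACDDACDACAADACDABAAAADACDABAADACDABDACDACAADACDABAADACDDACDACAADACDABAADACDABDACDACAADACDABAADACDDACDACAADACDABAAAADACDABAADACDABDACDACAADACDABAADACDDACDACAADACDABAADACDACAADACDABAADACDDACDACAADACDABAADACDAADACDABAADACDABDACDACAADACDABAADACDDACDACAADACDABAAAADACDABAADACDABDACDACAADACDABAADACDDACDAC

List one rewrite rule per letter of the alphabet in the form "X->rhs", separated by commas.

  step 1 ⇒ step 2: DACAADAC ⇒ AA·DAC·DAB·DAC·DAC·AA·DAC·DAB
    A ↦ DAC
    C ↦ DAB
    D ↦ AA
    B ↦ D  (constrained at step 2)

A->DAC, B->D, C->DAB, D->AA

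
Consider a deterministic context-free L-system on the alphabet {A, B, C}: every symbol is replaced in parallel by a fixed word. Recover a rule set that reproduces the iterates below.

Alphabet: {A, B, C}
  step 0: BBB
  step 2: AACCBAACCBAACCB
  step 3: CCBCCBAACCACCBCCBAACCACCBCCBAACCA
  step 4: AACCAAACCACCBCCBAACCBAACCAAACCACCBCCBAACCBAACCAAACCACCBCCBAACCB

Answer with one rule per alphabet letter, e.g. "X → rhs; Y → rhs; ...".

  step 3 ⇒ step 4: CCBCCBAACCACCBCCBAACCACCBCCBAACCA ⇒ A·A·CCA·A·A·CCA·CCB·CCB·A·A·CCB·A·A·CCA·A·A·CCA·CCB·CCB·A·A·CCB·A·A·CCA·A·A·CCA·CCB·CCB·A·A·CCB
    A ↦ CCB
    B ↦ CCA
    C ↦ A

A->CCB, B->CCA, C->A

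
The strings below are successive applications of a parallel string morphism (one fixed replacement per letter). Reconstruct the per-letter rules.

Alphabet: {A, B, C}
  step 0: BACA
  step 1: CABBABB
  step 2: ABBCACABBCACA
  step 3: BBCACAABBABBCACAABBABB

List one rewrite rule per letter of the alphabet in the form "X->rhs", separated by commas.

A->BB, B->CA, C->A

  step 2 ⇒ step 3: ABBCACABBCACA ⇒ BB·CA·CA·A·BB·A·BB·CA·CA·A·BB·A·BB
    A ↦ BB
    B ↦ CA
    C ↦ A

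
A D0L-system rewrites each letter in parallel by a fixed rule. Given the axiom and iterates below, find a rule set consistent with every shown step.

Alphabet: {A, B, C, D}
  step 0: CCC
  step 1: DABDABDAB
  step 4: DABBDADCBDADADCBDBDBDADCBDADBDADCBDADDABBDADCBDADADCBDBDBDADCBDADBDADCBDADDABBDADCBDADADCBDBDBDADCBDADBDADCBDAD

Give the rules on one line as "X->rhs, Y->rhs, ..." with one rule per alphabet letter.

A->CBD, B->BD, C->DAB, D->AD

  step 0 ⇒ step 1: CCC ⇒ DAB·DAB·DAB
    C ↦ DAB
    A ↦ CBD  (constrained at step 1)
    B ↦ BD  (constrained at step 1)
    D ↦ AD  (constrained at step 1)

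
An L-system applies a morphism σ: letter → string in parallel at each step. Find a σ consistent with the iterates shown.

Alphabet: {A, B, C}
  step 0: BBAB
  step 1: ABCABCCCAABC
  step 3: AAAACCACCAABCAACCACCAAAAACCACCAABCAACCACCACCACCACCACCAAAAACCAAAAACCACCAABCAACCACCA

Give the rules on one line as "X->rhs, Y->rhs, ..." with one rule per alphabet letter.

  step 0 ⇒ step 1: BBAB ⇒ ABC·ABC·CCA·ABC
    A ↦ CCA
    B ↦ ABC
    C ↦ AA  (constrained at step 1)

A->CCA, B->ABC, C->AA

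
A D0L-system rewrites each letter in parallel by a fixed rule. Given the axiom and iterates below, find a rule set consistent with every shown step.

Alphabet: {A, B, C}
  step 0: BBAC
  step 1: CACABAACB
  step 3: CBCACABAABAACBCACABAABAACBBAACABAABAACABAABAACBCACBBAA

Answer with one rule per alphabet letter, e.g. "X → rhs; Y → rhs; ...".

A->BAA, B->CA, C->CB

  step 0 ⇒ step 1: BBAC ⇒ CA·CA·BAA·CB
    A ↦ BAA
    B ↦ CA
    C ↦ CB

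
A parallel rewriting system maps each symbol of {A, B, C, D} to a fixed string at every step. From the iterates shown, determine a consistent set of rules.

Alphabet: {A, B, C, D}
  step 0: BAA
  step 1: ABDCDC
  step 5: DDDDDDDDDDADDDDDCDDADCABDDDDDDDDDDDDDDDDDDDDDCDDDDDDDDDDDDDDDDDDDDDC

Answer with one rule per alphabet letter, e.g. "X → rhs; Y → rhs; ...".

  step 0 ⇒ step 1: BAA ⇒ AB·DC·DC
    A ↦ DC
    B ↦ AB
    C ↦ A  (constrained at step 1)
    D ↦ DD  (constrained at step 1)

A->DC, B->AB, C->A, D->DD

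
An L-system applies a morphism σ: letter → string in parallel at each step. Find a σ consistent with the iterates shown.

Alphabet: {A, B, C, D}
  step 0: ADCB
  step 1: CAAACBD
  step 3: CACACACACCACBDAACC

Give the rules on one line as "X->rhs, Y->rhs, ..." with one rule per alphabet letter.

A->C, B->BD, C->AC, D->AA

  step 0 ⇒ step 1: ADCB ⇒ C·AA·AC·BD
    A ↦ C
    B ↦ BD
    C ↦ AC
    D ↦ AA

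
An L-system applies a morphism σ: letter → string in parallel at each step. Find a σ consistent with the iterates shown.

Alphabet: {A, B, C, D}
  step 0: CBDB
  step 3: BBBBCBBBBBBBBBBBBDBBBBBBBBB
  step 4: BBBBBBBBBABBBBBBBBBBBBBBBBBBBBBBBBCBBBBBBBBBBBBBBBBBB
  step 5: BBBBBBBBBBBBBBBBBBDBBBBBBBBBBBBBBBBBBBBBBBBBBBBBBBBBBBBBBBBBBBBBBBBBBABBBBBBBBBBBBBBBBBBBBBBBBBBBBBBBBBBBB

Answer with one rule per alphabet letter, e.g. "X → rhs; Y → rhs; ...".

A->DB, B->BB, C->BA, D->C

  step 4 ⇒ step 5: BBBBBBBBBABBBBBBBBBBBBBBBBBBBBBBBBCBBBBBBBBBBBBBBBBBB ⇒ BB·BB·BB·BB·BB·BB·BB·BB·BB·DB·BB·BB·BB·BB·BB·BB·BB·BB·BB·BB·BB·BB·BB·BB·BB·BB·BB·BB·BB·BB·BB·BB·BB·BB·BA·BB·BB·BB·BB·BB·BB·BB·BB·BB·BB·BB·BB·BB·BB·BB·BB·BB·BB
    A ↦ DB
    B ↦ BB
    C ↦ BA
  step 3 ⇒ step 4: BBBBCBBBBBBBBBBBBDBBBBBBBBB ⇒ BB·BB·BB·BB·BA·BB·BB·BB·BB·BB·BB·BB·BB·BB·BB·BB·BB·C·BB·BB·BB·BB·BB·BB·BB·BB·BB
    D ↦ C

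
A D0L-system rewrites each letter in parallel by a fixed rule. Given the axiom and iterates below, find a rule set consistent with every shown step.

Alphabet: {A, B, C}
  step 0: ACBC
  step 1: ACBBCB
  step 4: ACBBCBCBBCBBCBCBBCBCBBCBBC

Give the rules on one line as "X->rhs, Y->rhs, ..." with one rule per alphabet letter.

A->AC, B->BC, C->B

  step 0 ⇒ step 1: ACBC ⇒ AC·B·BC·B
    A ↦ AC
    B ↦ BC
    C ↦ B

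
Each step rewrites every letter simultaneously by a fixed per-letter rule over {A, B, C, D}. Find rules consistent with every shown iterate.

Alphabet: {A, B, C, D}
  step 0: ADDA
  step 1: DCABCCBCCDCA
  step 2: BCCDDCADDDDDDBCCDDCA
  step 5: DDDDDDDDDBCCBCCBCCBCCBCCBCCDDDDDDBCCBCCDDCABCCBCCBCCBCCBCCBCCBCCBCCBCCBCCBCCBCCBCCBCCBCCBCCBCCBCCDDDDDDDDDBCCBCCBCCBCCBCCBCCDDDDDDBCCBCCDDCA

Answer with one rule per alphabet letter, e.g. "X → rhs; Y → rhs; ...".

A->DCA, B->D, C->D, D->BCC

  step 1 ⇒ step 2: DCABCCBCCDCA ⇒ BCC·D·DCA·D·D·D·D·D·D·BCC·D·DCA
    A ↦ DCA
    B ↦ D
    C ↦ D
    D ↦ BCC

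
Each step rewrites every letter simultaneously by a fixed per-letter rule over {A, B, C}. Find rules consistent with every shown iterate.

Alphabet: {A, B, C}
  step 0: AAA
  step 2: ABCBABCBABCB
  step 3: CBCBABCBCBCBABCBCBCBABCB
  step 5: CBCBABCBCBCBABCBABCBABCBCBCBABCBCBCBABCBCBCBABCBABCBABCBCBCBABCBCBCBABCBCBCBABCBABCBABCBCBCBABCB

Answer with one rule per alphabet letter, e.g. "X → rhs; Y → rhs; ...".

  step 2 ⇒ step 3: ABCBABCBABCB ⇒ CB·CB·AB·CB·CB·CB·AB·CB·CB·CB·AB·CB
    A ↦ CB
    B ↦ CB
    C ↦ AB

A->CB, B->CB, C->AB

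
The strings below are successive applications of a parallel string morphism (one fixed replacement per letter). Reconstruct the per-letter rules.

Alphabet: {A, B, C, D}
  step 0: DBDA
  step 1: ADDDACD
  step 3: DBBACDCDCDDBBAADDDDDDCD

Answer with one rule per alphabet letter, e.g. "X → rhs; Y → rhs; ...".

A->CD, B->DDD, C->DBB, D->A

  step 0 ⇒ step 1: DBDA ⇒ A·DDD·A·CD
    A ↦ CD
    B ↦ DDD
    D ↦ A
    C ↦ DBB  (constrained at step 1)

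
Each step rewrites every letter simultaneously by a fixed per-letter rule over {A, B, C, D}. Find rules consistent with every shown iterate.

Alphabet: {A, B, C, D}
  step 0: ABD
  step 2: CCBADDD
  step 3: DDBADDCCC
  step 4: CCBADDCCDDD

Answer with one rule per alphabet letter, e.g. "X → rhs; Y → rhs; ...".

A->DD, B->BA, C->D, D->C

  step 3 ⇒ step 4: DDBADDCCC ⇒ C·C·BA·DD·C·C·D·D·D
    A ↦ DD
    B ↦ BA
    C ↦ D
    D ↦ C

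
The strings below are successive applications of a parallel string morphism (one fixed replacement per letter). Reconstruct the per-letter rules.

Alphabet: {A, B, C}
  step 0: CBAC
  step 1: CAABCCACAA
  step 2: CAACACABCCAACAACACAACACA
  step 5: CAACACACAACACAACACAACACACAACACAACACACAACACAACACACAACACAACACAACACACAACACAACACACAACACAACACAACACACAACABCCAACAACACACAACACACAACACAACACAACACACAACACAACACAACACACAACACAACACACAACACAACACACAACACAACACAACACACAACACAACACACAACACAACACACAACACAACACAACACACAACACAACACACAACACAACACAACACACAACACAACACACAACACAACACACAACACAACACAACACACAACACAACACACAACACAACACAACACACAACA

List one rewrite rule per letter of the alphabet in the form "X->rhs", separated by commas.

  step 1 ⇒ step 2: CAABCCACAA ⇒ CAA·CA·CA·BC·CAA·CAA·CA·CAA·CA·CA
    A ↦ CA
    B ↦ BC
    C ↦ CAA

A->CA, B->BC, C->CAA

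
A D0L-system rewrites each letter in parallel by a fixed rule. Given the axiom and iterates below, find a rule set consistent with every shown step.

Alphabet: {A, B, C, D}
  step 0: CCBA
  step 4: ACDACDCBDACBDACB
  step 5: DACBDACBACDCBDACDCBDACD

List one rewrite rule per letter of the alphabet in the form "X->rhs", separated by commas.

A->D, B->CD, C->A, D->CB

  step 4 ⇒ step 5: ACDACDCBDACBDACB ⇒ D·A·CB·D·A·CB·A·CD·CB·D·A·CD·CB·D·A·CD
    A ↦ D
    B ↦ CD
    C ↦ A
    D ↦ CB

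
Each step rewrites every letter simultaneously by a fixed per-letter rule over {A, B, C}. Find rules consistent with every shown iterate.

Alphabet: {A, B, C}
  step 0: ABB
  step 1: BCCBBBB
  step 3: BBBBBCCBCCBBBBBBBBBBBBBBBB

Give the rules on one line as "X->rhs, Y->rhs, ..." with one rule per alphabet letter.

  step 0 ⇒ step 1: ABB ⇒ BCC·BB·BB
    A ↦ BCC
    B ↦ BB
    C ↦ A  (constrained at step 1)

A->BCC, B->BB, C->A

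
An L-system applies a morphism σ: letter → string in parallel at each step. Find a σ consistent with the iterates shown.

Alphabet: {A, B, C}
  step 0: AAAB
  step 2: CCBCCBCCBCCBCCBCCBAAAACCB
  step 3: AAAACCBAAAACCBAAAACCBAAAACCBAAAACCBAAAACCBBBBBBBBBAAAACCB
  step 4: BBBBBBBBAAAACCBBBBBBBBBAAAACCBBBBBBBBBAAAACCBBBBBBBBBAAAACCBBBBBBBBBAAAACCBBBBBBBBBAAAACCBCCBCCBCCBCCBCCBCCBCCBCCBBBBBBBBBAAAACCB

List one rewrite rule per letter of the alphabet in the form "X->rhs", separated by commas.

  step 3 ⇒ step 4: AAAACCBAAAACCBAAAACCBAAAACCBAAAACCBAAAACCBBBBBBBBBAAAACCB ⇒ BB·BB·BB·BB·AA·AA·CCB·BB·BB·BB·BB·AA·AA·CCB·BB·BB·BB·BB·AA·AA·CCB·BB·BB·BB·BB·AA·AA·CCB·BB·BB·BB·BB·AA·AA·CCB·BB·BB·BB·BB·AA·AA·CCB·CCB·CCB·CCB·CCB·CCB·CCB·CCB·CCB·BB·BB·BB·BB·AA·AA·CCB
    A ↦ BB
    B ↦ CCB
    C ↦ AA

A->BB, B->CCB, C->AA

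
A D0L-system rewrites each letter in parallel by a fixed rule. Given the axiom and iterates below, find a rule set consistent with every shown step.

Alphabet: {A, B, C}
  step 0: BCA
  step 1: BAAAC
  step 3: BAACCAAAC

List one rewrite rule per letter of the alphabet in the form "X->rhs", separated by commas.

  step 0 ⇒ step 1: BCA ⇒ BAA·A·C
    A ↦ C
    B ↦ BAA
    C ↦ A

A->C, B->BAA, C->A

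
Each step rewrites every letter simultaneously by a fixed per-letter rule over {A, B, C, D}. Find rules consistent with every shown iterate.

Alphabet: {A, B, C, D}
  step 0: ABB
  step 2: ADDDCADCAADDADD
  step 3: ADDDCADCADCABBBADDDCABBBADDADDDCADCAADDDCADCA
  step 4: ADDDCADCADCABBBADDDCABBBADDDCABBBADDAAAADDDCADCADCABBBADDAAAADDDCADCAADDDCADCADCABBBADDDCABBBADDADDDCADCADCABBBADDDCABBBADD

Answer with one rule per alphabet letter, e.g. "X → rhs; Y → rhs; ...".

A->ADD, B->A, C->BBB, D->DCA

  step 3 ⇒ step 4: ADDDCADCADCABBBADDDCABBBADDADDDCADCAADDDCADCA ⇒ ADD·DCA·DCA·DCA·BBB·ADD·DCA·BBB·ADD·DCA·BBB·ADD·A·A·A·ADD·DCA·DCA·DCA·BBB·ADD·A·A·A·ADD·DCA·DCA·ADD·DCA·DCA·DCA·BBB·ADD·DCA·BBB·ADD·ADD·DCA·DCA·DCA·BBB·ADD·DCA·BBB·ADD
    A ↦ ADD
    B ↦ A
    C ↦ BBB
    D ↦ DCA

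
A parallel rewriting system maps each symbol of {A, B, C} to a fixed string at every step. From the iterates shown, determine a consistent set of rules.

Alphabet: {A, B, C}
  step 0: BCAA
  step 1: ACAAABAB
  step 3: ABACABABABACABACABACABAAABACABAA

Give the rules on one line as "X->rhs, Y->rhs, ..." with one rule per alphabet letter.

  step 0 ⇒ step 1: BCAA ⇒ AC·AA·AB·AB
    A ↦ AB
    B ↦ AC
    C ↦ AA

A->AB, B->AC, C->AA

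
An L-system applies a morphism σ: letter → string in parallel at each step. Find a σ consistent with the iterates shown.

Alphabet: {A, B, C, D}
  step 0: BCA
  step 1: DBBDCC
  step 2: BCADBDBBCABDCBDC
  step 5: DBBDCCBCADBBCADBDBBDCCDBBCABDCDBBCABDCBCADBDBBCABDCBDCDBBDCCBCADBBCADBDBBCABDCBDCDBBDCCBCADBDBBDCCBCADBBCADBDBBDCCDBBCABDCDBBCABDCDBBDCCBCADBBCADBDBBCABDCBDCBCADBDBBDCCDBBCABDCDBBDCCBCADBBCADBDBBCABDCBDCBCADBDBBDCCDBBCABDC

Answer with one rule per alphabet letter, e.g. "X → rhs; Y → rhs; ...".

A->C, B->DB, C->BDC, D->BCA

  step 1 ⇒ step 2: DBBDCC ⇒ BCA·DB·DB·BCA·BDC·BDC
    B ↦ DB
    C ↦ BDC
    D ↦ BCA
  step 0 ⇒ step 1: BCA ⇒ DB·BDC·C
    A ↦ C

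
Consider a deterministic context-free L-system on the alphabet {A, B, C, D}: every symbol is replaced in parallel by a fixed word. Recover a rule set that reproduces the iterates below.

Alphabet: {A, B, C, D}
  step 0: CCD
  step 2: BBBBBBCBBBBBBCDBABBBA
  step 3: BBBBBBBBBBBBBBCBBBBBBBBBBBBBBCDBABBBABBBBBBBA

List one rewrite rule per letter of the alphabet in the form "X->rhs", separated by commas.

  step 2 ⇒ step 3: BBBBBBCBBBBBBCDBABBBA ⇒ BB·BB·BB·BB·BB·BB·BBC·BB·BB·BB·BB·BB·BB·BBC·DBA·BB·BA·BB·BB·BB·BA
    A ↦ BA
    B ↦ BB
    C ↦ BBC
    D ↦ DBA

A->BA, B->BB, C->BBC, D->DBA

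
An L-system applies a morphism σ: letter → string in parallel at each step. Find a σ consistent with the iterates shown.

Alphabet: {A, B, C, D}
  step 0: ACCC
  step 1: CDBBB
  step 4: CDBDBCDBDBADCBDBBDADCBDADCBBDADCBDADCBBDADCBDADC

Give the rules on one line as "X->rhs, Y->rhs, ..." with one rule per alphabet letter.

A->CD, B->ADC, C->B, D->BD

  step 0 ⇒ step 1: ACCC ⇒ CD·B·B·B
    A ↦ CD
    C ↦ B
    B ↦ ADC  (constrained at step 1)
    D ↦ BD  (constrained at step 1)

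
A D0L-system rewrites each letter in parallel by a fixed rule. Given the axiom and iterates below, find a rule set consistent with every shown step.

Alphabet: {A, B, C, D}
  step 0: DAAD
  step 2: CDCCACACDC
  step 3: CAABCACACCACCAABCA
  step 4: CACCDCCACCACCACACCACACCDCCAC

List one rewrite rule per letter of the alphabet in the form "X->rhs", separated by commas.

A->C, B->DC, C->CA, D->AB

  step 3 ⇒ step 4: CAABCACACCACCAABCA ⇒ CA·C·C·DC·CA·C·CA·C·CA·CA·C·CA·CA·C·C·DC·CA·C
    A ↦ C
    B ↦ DC
    C ↦ CA
  step 2 ⇒ step 3: CDCCACACDC ⇒ CA·AB·CA·CA·C·CA·C·CA·AB·CA
    D ↦ AB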